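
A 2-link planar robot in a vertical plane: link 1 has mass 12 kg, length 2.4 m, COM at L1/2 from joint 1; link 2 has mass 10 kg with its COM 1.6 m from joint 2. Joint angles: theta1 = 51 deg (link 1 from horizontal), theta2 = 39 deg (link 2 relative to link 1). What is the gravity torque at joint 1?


Horizontal distance from joint 1 to link-1 COM:
  x_c1 = (L1/2)*cos(t1) = 1.2 * 0.6293 = 0.7552 m
Horizontal distance from joint 1 to link-2 COM:
  x_c2 = L1*cos(t1) + Lc2*cos(t1+t2)
       = 2.4*0.6293 + 1.6*0.0 = 1.5104 m
tau1 = m1*g*x_c1 + m2*g*x_c2
     = 12*9.81*0.7552 + 10*9.81*1.5104
     = 88.9003 + 148.1672
     = 237.0675 Nm


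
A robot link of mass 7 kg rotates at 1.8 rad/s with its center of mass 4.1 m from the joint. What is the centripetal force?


F = m * omega^2 * r
= 7 * 1.8^2 * 4.1
= 7 * 3.24 * 4.1
= 92.988 N


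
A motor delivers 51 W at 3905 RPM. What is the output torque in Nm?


omega = 3905 * 2*pi/60 = 408.9306 rad/s
tau = P / omega = 51 / 408.9306
= 0.1247 Nm


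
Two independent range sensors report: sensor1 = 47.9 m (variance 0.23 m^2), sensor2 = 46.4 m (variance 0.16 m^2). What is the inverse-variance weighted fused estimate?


w1 = (1/var1) / (1/var1 + 1/var2)
   = 4.3478 / (4.3478 + 6.25) = 0.4103
w2 = 1 - w1 = 0.5897
fused = w1*s1 + w2*s2 = 19.6513 + 27.3641
= 47.0154 m


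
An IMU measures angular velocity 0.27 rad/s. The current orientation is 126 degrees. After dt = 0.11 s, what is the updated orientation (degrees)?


delta_theta = w * dt = 0.27 * 0.11 = 0.0297 rad
= 1.7017 deg
theta_new = 126 + 1.7017 = 127.7017 deg


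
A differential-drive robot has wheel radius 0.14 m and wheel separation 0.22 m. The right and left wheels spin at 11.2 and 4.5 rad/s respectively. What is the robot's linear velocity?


vR = r*wR = 0.14*11.2 = 1.568 m/s
vL = r*wL = 0.14*4.5 = 0.63 m/s
v = (vR+vL)/2 = 1.099 m/s
omega = (vR-vL)/L = 4.2636 rad/s
linear velocity = 1.099 m/s


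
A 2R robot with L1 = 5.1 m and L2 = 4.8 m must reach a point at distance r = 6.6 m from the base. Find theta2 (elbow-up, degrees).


cos(theta2) = (r^2 - L1^2 - L2^2) / (2*L1*L2)
cos(theta2) = (43.56 - 26.01 - 23.04) / 48.96
cos(theta2) = -0.112132
theta2 = 96.4383 degrees


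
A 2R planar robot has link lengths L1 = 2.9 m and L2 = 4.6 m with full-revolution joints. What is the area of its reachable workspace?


r_max = L1 + L2 = 7.5 m
r_min = |L1 - L2| = 1.7 m
Area = pi*(r_max^2 - r_min^2)
= pi*(56.25 - 2.89)
= pi * 53.36
= 167.6354 m^2


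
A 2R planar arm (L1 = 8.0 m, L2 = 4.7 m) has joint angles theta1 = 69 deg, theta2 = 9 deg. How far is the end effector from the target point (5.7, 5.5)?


End effector via forward kinematics:
x = L1*cos(t1) + L2*cos(t1+t2) = 3.8441
y = L1*sin(t1) + L2*sin(t1+t2) = 12.0659
Distance to target:
d = sqrt((5.7 - 3.8441)^2 + (5.5 - 12.0659)^2)
= sqrt(3.4443 + 43.1115)
= 6.8232 m


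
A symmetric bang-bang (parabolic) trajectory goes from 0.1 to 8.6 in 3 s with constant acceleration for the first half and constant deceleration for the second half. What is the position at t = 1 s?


Symmetric rest-to-rest: each phase covers (pf-p0)/2 in time T/2. 0.5*a*(T/2)^2 = (pf-p0)/2 => a = 4*(pf-p0)/T^2
a = 4*(8.6-0.1)/3^2 = 3.7778
t = 1 is in the acceleration phase (t <= T/2).
p = p0 + 0.5*a*t^2 = 0.1 + 0.5*3.7778*1^2
= 1.9889


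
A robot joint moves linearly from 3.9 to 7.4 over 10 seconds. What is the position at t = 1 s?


s = t/T = 1/10 = 0.1
p(t) = p0 + (pf-p0)*s
= 3.9 + (7.4 - 3.9) * 0.1
= 4.25


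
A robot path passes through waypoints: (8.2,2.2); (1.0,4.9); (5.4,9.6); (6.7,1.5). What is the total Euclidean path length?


Segment lengths:
  seg1 = sqrt((-7.2)^2 + (2.7)^2) = 7.6896
  seg2 = sqrt((4.4)^2 + (4.7)^2) = 6.4382
  seg3 = sqrt((1.3)^2 + (-8.1)^2) = 8.2037
Total = 22.3314


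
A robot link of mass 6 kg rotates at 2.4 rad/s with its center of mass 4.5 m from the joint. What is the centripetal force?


F = m * omega^2 * r
= 6 * 2.4^2 * 4.5
= 6 * 5.76 * 4.5
= 155.52 N


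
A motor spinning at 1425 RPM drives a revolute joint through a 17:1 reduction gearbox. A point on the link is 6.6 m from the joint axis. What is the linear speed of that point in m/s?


omega_motor = 1425 * 2*pi/60 = 149.2257 rad/s
omega_joint = omega_motor / 17 = 8.778 rad/s
v = omega_joint * r = 8.778 * 6.6
= 57.9347 m/s


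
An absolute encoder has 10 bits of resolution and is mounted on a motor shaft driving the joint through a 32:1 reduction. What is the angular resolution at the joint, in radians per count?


counts = 2^10 = 1024
effective counts at joint = 1024 * 32 = 32768
resolution = 2*pi / 32768
= 1.9175e-04 rad/count


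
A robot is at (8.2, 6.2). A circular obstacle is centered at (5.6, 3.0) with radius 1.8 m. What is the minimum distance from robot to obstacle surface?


center_dist = sqrt((8.2-5.6)^2 + (6.2-3.0)^2)
= sqrt(6.76 + 10.24)
= 4.1231
min_dist = center_dist - radius = 4.1231 - 1.8 = 2.3231 m


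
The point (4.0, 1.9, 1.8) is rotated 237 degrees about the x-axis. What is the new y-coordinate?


Rotation about x-axis: y' = y*cos(theta) - z*sin(theta)
= 1.9 * -0.5446 - 1.8 * -0.8387
= 0.4748


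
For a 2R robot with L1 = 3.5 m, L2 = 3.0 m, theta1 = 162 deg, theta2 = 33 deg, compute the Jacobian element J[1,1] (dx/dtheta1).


J[1,1] = -L1*sin(t1) - L2*sin(t1+t2)
= -3.5*sin(162) - 3.0*sin(195)
= -0.3051


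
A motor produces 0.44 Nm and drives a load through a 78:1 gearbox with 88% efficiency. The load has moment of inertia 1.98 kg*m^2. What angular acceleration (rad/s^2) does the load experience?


tau_out = tau_motor * N * eta
= 0.44 * 78 * 0.88 = 30.2016 Nm
alpha = tau_out / I = 30.2016 / 1.98
= 15.2533 rad/s^2


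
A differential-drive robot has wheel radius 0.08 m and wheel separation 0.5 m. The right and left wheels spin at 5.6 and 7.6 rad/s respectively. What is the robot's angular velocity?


vR = r*wR = 0.08*5.6 = 0.448 m/s
vL = r*wL = 0.08*7.6 = 0.608 m/s
v = (vR+vL)/2 = 0.528 m/s
omega = (vR-vL)/L = -0.32 rad/s
angular velocity = -0.32 rad/s


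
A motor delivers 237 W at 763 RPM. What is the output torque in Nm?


omega = 763 * 2*pi/60 = 79.9012 rad/s
tau = P / omega = 237 / 79.9012
= 2.9662 Nm


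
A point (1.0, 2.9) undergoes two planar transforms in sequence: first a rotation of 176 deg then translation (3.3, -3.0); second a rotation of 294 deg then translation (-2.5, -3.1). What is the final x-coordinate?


After transform 1:
x1 = cos(176)*1.0 - sin(176)*2.9 + 3.3 = 2.1001
y1 = sin(176)*1.0 + cos(176)*2.9 + -3.0 = -5.8232
After transform 2:
x2 = cos(294)*2.1001 - sin(294)*-5.8232 + -2.5
= -6.9655


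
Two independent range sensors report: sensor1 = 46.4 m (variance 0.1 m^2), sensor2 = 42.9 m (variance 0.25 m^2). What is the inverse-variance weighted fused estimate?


w1 = (1/var1) / (1/var1 + 1/var2)
   = 10.0 / (10.0 + 4.0) = 0.7143
w2 = 1 - w1 = 0.2857
fused = w1*s1 + w2*s2 = 33.1429 + 12.2571
= 45.4 m


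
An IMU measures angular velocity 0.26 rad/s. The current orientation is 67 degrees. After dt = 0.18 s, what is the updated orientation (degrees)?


delta_theta = w * dt = 0.26 * 0.18 = 0.0468 rad
= 2.6814 deg
theta_new = 67 + 2.6814 = 69.6814 deg


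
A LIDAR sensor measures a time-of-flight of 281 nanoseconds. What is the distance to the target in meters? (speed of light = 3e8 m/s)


tof = 281 ns = 2.81e-07 s
dist = c * tof / 2
= 3e8 * 2.81e-07 / 2
= 42.15 m


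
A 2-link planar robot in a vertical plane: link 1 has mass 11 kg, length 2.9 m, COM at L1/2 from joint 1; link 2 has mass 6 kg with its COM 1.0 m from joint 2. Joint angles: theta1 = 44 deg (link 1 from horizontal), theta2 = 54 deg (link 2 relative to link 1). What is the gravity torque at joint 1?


Horizontal distance from joint 1 to link-1 COM:
  x_c1 = (L1/2)*cos(t1) = 1.45 * 0.7193 = 1.043 m
Horizontal distance from joint 1 to link-2 COM:
  x_c2 = L1*cos(t1) + Lc2*cos(t1+t2)
       = 2.9*0.7193 + 1.0*-0.1392 = 1.9469 m
tau1 = m1*g*x_c1 + m2*g*x_c2
     = 11*9.81*1.043 + 6*9.81*1.9469
     = 112.5547 + 114.5953
     = 227.15 Nm


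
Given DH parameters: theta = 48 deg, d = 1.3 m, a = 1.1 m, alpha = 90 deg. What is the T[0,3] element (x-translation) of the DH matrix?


T[0,3] = a * cos(theta)
= 1.1 * cos(48 deg)
= 1.1 * 0.6691
= 0.736


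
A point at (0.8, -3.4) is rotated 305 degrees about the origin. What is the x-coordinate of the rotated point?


x' = x*cos(theta) - y*sin(theta)
cos(305 deg) = 0.5736, sin(305 deg) = -0.8192
x' = 0.8 * 0.5736 - -3.4 * -0.8192
= 0.4589 - 2.7851
= -2.3263


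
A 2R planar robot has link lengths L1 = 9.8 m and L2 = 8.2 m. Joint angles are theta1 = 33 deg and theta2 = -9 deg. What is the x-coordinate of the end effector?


Convert angles to radians: theta1 = 0.576, theta2 = -0.1571
x = L1*cos(theta1) + L2*cos(theta1+theta2)
x = 8.219 + 7.4911
x = 15.71


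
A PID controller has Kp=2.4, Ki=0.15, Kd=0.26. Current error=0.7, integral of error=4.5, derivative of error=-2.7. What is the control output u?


u = Kp*e + Ki*int(e) + Kd*de/dt
= 2.4*0.7 + 0.15*4.5 + 0.26*(-2.7)
= 1.68 + 0.675 + -0.702
= 1.653


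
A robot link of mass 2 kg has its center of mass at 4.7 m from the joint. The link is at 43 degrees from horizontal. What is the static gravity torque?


tau = m*g*L*cos(angle)
= 2 * 9.81 * 4.7 * cos(43 deg)
= 2 * 9.81 * 4.7 * 0.7314
= 67.4411 Nm


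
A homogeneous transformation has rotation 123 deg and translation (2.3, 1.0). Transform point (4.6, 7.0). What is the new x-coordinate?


x' = cos(theta)*px - sin(theta)*py + tx
= -0.5446*4.6 - 0.8387*7.0 + 2.3
= -6.076


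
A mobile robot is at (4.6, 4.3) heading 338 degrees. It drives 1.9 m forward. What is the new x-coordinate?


x_new = x0 + d*cos(theta)
= 4.6 + 1.9*cos(338)
= 4.6 + 1.7616
= 6.3616


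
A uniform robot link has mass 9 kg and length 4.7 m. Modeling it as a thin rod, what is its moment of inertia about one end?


I = (1/3) * m * L^2
= (1/3) * 9 * 4.7^2
= 0.333333 * 9 * 22.09
= 66.27 kg*m^2


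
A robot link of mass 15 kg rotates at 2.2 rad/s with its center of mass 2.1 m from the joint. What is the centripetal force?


F = m * omega^2 * r
= 15 * 2.2^2 * 2.1
= 15 * 4.84 * 2.1
= 152.46 N


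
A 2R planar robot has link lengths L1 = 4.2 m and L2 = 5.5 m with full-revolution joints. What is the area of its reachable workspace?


r_max = L1 + L2 = 9.7 m
r_min = |L1 - L2| = 1.3 m
Area = pi*(r_max^2 - r_min^2)
= pi*(94.09 - 1.69)
= pi * 92.4
= 290.2832 m^2


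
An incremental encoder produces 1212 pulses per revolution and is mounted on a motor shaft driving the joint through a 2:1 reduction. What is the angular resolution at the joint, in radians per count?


counts per rev = 1212
effective counts at joint = 1212 * 2 = 2424
resolution = 2*pi / 2424
= 0.0026 rad/count


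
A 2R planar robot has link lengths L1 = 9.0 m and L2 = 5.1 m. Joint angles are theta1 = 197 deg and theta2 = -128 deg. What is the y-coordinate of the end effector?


Convert angles to radians: theta1 = 3.4383, theta2 = -2.234
y = L1*sin(theta1) + L2*sin(theta1+theta2)
y = -2.6313 + 4.7613
y = 2.1299


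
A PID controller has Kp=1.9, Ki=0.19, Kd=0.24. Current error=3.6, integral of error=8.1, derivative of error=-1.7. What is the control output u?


u = Kp*e + Ki*int(e) + Kd*de/dt
= 1.9*3.6 + 0.19*8.1 + 0.24*(-1.7)
= 6.84 + 1.539 + -0.408
= 7.971


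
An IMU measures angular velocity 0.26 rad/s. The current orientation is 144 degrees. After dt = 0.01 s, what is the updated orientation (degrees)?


delta_theta = w * dt = 0.26 * 0.01 = 0.0026 rad
= 0.149 deg
theta_new = 144 + 0.149 = 144.149 deg


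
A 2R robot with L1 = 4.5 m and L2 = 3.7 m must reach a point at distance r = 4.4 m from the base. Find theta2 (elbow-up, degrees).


cos(theta2) = (r^2 - L1^2 - L2^2) / (2*L1*L2)
cos(theta2) = (19.36 - 20.25 - 13.69) / 33.3
cos(theta2) = -0.437838
theta2 = 115.966 degrees


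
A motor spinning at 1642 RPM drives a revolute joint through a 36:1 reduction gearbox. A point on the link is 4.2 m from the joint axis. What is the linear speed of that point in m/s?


omega_motor = 1642 * 2*pi/60 = 171.9498 rad/s
omega_joint = omega_motor / 36 = 4.7764 rad/s
v = omega_joint * r = 4.7764 * 4.2
= 20.0608 m/s


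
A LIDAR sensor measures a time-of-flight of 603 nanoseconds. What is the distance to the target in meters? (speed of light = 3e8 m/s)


tof = 603 ns = 6.03e-07 s
dist = c * tof / 2
= 3e8 * 6.03e-07 / 2
= 90.45 m


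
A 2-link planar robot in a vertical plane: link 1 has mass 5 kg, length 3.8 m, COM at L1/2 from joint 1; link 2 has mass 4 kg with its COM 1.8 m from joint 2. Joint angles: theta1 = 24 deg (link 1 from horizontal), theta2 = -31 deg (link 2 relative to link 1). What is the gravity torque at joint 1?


Horizontal distance from joint 1 to link-1 COM:
  x_c1 = (L1/2)*cos(t1) = 1.9 * 0.9135 = 1.7357 m
Horizontal distance from joint 1 to link-2 COM:
  x_c2 = L1*cos(t1) + Lc2*cos(t1+t2)
       = 3.8*0.9135 + 1.8*0.9925 = 5.2581 m
tau1 = m1*g*x_c1 + m2*g*x_c2
     = 5*9.81*1.7357 + 4*9.81*5.2581
     = 85.1379 + 206.3261
     = 291.464 Nm


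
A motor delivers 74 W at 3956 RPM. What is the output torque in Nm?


omega = 3956 * 2*pi/60 = 414.2714 rad/s
tau = P / omega = 74 / 414.2714
= 0.1786 Nm


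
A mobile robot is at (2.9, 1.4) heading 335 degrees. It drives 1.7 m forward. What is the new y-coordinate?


y_new = y0 + d*sin(theta)
= 1.4 + 1.7*sin(335)
= 1.4 + -0.7185
= 0.6815


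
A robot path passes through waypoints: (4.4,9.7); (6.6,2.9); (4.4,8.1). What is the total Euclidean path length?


Segment lengths:
  seg1 = sqrt((2.2)^2 + (-6.8)^2) = 7.147
  seg2 = sqrt((-2.2)^2 + (5.2)^2) = 5.6462
Total = 12.7933


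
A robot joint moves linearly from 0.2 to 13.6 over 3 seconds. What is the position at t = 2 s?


s = t/T = 2/3 = 0.6667
p(t) = p0 + (pf-p0)*s
= 0.2 + (13.6 - 0.2) * 0.6667
= 9.1333


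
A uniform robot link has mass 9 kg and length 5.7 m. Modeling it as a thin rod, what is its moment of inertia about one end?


I = (1/3) * m * L^2
= (1/3) * 9 * 5.7^2
= 0.333333 * 9 * 32.49
= 97.47 kg*m^2


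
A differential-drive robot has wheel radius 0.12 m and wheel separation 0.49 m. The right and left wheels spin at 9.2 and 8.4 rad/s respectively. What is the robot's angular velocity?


vR = r*wR = 0.12*9.2 = 1.104 m/s
vL = r*wL = 0.12*8.4 = 1.008 m/s
v = (vR+vL)/2 = 1.056 m/s
omega = (vR-vL)/L = 0.1959 rad/s
angular velocity = 0.1959 rad/s


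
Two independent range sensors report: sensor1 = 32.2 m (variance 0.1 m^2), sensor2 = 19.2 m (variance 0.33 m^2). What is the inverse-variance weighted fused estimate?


w1 = (1/var1) / (1/var1 + 1/var2)
   = 10.0 / (10.0 + 3.0303) = 0.7674
w2 = 1 - w1 = 0.2326
fused = w1*s1 + w2*s2 = 24.7116 + 4.4651
= 29.1767 m


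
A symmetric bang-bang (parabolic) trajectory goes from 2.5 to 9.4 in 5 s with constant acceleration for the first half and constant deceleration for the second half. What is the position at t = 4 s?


Symmetric rest-to-rest: each phase covers (pf-p0)/2 in time T/2. 0.5*a*(T/2)^2 = (pf-p0)/2 => a = 4*(pf-p0)/T^2
a = 4*(9.4-2.5)/5^2 = 1.104
t = 4 is in the deceleration phase (t > T/2).
p = pf - 0.5*a*(T-t)^2 = 9.4 - 0.5*1.104*1^2
= 8.848


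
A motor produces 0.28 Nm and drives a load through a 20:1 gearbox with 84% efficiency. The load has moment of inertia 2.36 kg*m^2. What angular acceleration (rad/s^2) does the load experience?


tau_out = tau_motor * N * eta
= 0.28 * 20 * 0.84 = 4.704 Nm
alpha = tau_out / I = 4.704 / 2.36
= 1.9932 rad/s^2


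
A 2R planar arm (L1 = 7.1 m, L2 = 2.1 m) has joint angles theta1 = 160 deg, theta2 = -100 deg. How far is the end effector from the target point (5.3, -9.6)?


End effector via forward kinematics:
x = L1*cos(t1) + L2*cos(t1+t2) = -5.6218
y = L1*sin(t1) + L2*sin(t1+t2) = 4.247
Distance to target:
d = sqrt((5.3 - -5.6218)^2 + (-9.6 - 4.247)^2)
= sqrt(119.2861 + 191.7393)
= 17.6359 m


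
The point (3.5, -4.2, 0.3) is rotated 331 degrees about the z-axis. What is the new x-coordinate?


Rotation about z-axis: x' = x*cos(theta) - y*sin(theta)
= 3.5 * 0.8746 - -4.2 * -0.4848
= 1.025


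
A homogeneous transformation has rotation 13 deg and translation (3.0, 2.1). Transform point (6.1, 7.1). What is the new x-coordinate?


x' = cos(theta)*px - sin(theta)*py + tx
= 0.9744*6.1 - 0.225*7.1 + 3.0
= 7.3465


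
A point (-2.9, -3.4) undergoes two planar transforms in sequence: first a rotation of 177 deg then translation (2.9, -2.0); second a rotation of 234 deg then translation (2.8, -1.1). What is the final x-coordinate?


After transform 1:
x1 = cos(177)*-2.9 - sin(177)*-3.4 + 2.9 = 5.974
y1 = sin(177)*-2.9 + cos(177)*-3.4 + -2.0 = 1.2436
After transform 2:
x2 = cos(234)*5.974 - sin(234)*1.2436 + 2.8
= 0.2947


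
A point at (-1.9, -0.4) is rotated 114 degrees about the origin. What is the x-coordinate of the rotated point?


x' = x*cos(theta) - y*sin(theta)
cos(114 deg) = -0.4067, sin(114 deg) = 0.9135
x' = -1.9 * -0.4067 - -0.4 * 0.9135
= 0.7728 - -0.3654
= 1.1382


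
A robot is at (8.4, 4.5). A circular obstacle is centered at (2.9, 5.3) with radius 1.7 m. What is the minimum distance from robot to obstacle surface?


center_dist = sqrt((8.4-2.9)^2 + (4.5-5.3)^2)
= sqrt(30.25 + 0.64)
= 5.5579
min_dist = center_dist - radius = 5.5579 - 1.7 = 3.8579 m


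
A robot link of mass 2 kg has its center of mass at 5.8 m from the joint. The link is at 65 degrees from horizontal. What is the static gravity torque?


tau = m*g*L*cos(angle)
= 2 * 9.81 * 5.8 * cos(65 deg)
= 2 * 9.81 * 5.8 * 0.4226
= 48.0923 Nm


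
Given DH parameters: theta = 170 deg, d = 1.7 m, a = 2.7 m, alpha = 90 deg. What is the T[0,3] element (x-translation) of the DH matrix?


T[0,3] = a * cos(theta)
= 2.7 * cos(170 deg)
= 2.7 * -0.9848
= -2.659


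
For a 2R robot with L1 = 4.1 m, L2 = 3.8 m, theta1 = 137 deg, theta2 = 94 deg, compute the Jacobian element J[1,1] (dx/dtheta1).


J[1,1] = -L1*sin(t1) - L2*sin(t1+t2)
= -4.1*sin(137) - 3.8*sin(231)
= 0.157


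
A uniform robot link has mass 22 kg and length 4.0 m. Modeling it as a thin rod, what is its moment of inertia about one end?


I = (1/3) * m * L^2
= (1/3) * 22 * 4.0^2
= 0.333333 * 22 * 16.0
= 117.3333 kg*m^2


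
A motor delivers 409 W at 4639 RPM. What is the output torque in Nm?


omega = 4639 * 2*pi/60 = 485.7949 rad/s
tau = P / omega = 409 / 485.7949
= 0.8419 Nm


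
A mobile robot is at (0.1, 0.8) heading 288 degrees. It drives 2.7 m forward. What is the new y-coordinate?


y_new = y0 + d*sin(theta)
= 0.8 + 2.7*sin(288)
= 0.8 + -2.5679
= -1.7679


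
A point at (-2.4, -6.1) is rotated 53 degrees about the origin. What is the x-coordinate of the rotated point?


x' = x*cos(theta) - y*sin(theta)
cos(53 deg) = 0.6018, sin(53 deg) = 0.7986
x' = -2.4 * 0.6018 - -6.1 * 0.7986
= -1.4444 - -4.8717
= 3.4273


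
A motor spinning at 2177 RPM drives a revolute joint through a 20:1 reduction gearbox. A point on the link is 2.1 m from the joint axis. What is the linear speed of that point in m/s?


omega_motor = 2177 * 2*pi/60 = 227.9749 rad/s
omega_joint = omega_motor / 20 = 11.3987 rad/s
v = omega_joint * r = 11.3987 * 2.1
= 23.9374 m/s


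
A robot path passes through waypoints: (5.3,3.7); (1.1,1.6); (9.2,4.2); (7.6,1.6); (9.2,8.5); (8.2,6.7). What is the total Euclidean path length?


Segment lengths:
  seg1 = sqrt((-4.2)^2 + (-2.1)^2) = 4.6957
  seg2 = sqrt((8.1)^2 + (2.6)^2) = 8.5071
  seg3 = sqrt((-1.6)^2 + (-2.6)^2) = 3.0529
  seg4 = sqrt((1.6)^2 + (6.9)^2) = 7.0831
  seg5 = sqrt((-1.0)^2 + (-1.8)^2) = 2.0591
Total = 25.3979


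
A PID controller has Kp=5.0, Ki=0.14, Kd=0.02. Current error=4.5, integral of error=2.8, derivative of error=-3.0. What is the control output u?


u = Kp*e + Ki*int(e) + Kd*de/dt
= 5.0*4.5 + 0.14*2.8 + 0.02*(-3.0)
= 22.5 + 0.392 + -0.06
= 22.832


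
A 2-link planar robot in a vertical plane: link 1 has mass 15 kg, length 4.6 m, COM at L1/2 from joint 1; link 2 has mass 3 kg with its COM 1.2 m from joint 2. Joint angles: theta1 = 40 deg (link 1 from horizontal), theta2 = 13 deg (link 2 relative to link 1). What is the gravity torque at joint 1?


Horizontal distance from joint 1 to link-1 COM:
  x_c1 = (L1/2)*cos(t1) = 2.3 * 0.766 = 1.7619 m
Horizontal distance from joint 1 to link-2 COM:
  x_c2 = L1*cos(t1) + Lc2*cos(t1+t2)
       = 4.6*0.766 + 1.2*0.6018 = 4.246 m
tau1 = m1*g*x_c1 + m2*g*x_c2
     = 15*9.81*1.7619 + 3*9.81*4.246
     = 259.2639 + 124.9593
     = 384.2232 Nm


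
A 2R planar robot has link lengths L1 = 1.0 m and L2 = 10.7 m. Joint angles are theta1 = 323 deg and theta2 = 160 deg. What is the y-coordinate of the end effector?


Convert angles to radians: theta1 = 5.6374, theta2 = 2.7925
y = L1*sin(theta1) + L2*sin(theta1+theta2)
y = -0.6018 + 8.9738
y = 8.372


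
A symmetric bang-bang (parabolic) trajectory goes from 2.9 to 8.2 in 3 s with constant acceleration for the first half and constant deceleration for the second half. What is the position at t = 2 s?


Symmetric rest-to-rest: each phase covers (pf-p0)/2 in time T/2. 0.5*a*(T/2)^2 = (pf-p0)/2 => a = 4*(pf-p0)/T^2
a = 4*(8.2-2.9)/3^2 = 2.3556
t = 2 is in the deceleration phase (t > T/2).
p = pf - 0.5*a*(T-t)^2 = 8.2 - 0.5*2.3556*1^2
= 7.0222


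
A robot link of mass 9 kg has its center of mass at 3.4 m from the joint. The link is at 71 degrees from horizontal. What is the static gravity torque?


tau = m*g*L*cos(angle)
= 9 * 9.81 * 3.4 * cos(71 deg)
= 9 * 9.81 * 3.4 * 0.3256
= 97.731 Nm


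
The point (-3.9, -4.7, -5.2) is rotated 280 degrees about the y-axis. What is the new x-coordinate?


Rotation about y-axis: x' = x*cos(theta) + z*sin(theta)
= -3.9 * 0.1736 + -5.2 * -0.9848
= 4.4438


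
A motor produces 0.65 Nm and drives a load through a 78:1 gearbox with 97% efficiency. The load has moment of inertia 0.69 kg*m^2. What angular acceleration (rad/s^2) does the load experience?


tau_out = tau_motor * N * eta
= 0.65 * 78 * 0.97 = 49.179 Nm
alpha = tau_out / I = 49.179 / 0.69
= 71.2739 rad/s^2


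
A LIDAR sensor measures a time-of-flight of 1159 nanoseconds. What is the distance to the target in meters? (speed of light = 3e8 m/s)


tof = 1159 ns = 1.159e-06 s
dist = c * tof / 2
= 3e8 * 1.159e-06 / 2
= 173.85 m


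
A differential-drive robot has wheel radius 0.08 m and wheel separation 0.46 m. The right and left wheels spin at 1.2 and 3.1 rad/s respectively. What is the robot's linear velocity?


vR = r*wR = 0.08*1.2 = 0.096 m/s
vL = r*wL = 0.08*3.1 = 0.248 m/s
v = (vR+vL)/2 = 0.172 m/s
omega = (vR-vL)/L = -0.3304 rad/s
linear velocity = 0.172 m/s


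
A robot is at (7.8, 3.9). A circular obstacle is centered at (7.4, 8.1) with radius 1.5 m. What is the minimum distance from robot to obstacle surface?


center_dist = sqrt((7.8-7.4)^2 + (3.9-8.1)^2)
= sqrt(0.16 + 17.64)
= 4.219
min_dist = center_dist - radius = 4.219 - 1.5 = 2.719 m


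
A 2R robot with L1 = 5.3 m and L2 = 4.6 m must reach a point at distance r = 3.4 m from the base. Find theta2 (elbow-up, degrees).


cos(theta2) = (r^2 - L1^2 - L2^2) / (2*L1*L2)
cos(theta2) = (11.56 - 28.09 - 21.16) / 48.76
cos(theta2) = -0.77297
theta2 = 140.6213 degrees


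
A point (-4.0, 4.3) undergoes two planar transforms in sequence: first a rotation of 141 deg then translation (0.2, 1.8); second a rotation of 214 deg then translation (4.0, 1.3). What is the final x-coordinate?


After transform 1:
x1 = cos(141)*-4.0 - sin(141)*4.3 + 0.2 = 0.6025
y1 = sin(141)*-4.0 + cos(141)*4.3 + 1.8 = -4.059
After transform 2:
x2 = cos(214)*0.6025 - sin(214)*-4.059 + 4.0
= 1.2307


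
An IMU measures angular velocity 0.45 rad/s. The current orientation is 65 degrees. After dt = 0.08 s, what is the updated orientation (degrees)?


delta_theta = w * dt = 0.45 * 0.08 = 0.036 rad
= 2.0626 deg
theta_new = 65 + 2.0626 = 67.0626 deg


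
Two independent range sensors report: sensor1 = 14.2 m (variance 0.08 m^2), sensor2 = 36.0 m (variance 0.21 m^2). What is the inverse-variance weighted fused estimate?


w1 = (1/var1) / (1/var1 + 1/var2)
   = 12.5 / (12.5 + 4.7619) = 0.7241
w2 = 1 - w1 = 0.2759
fused = w1*s1 + w2*s2 = 10.2828 + 9.931
= 20.2138 m


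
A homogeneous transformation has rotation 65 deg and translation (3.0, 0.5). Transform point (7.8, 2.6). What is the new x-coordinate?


x' = cos(theta)*px - sin(theta)*py + tx
= 0.4226*7.8 - 0.9063*2.6 + 3.0
= 3.94


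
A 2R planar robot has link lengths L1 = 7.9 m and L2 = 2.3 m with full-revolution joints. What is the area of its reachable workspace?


r_max = L1 + L2 = 10.2 m
r_min = |L1 - L2| = 5.6 m
Area = pi*(r_max^2 - r_min^2)
= pi*(104.04 - 31.36)
= pi * 72.68
= 228.331 m^2


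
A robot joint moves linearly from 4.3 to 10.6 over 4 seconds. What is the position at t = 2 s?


s = t/T = 2/4 = 0.5
p(t) = p0 + (pf-p0)*s
= 4.3 + (10.6 - 4.3) * 0.5
= 7.45


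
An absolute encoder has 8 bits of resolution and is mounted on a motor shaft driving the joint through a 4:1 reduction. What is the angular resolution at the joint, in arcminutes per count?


counts = 2^8 = 256
effective counts at joint = 256 * 4 = 1024
resolution = 360*60 / 1024
= 21.0938 arcmin/count


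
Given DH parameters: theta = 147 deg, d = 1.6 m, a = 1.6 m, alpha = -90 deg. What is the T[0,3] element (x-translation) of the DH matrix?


T[0,3] = a * cos(theta)
= 1.6 * cos(147 deg)
= 1.6 * -0.8387
= -1.3419


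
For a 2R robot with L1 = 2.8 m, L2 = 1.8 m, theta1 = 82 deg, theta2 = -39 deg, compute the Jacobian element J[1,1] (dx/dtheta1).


J[1,1] = -L1*sin(t1) - L2*sin(t1+t2)
= -2.8*sin(82) - 1.8*sin(43)
= -4.0003


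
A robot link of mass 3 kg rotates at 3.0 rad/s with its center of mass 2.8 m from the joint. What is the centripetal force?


F = m * omega^2 * r
= 3 * 3.0^2 * 2.8
= 3 * 9.0 * 2.8
= 75.6 N


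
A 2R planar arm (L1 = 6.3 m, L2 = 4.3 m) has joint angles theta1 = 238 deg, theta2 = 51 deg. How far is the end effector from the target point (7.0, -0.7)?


End effector via forward kinematics:
x = L1*cos(t1) + L2*cos(t1+t2) = -1.9385
y = L1*sin(t1) + L2*sin(t1+t2) = -9.4084
Distance to target:
d = sqrt((7.0 - -1.9385)^2 + (-0.7 - -9.4084)^2)
= sqrt(79.8976 + 75.8368)
= 12.4794 m


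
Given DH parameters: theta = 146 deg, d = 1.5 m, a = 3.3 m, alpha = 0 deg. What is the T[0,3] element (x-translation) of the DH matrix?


T[0,3] = a * cos(theta)
= 3.3 * cos(146 deg)
= 3.3 * -0.829
= -2.7358


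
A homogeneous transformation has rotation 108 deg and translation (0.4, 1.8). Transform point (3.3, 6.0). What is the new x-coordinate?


x' = cos(theta)*px - sin(theta)*py + tx
= -0.309*3.3 - 0.9511*6.0 + 0.4
= -6.3261


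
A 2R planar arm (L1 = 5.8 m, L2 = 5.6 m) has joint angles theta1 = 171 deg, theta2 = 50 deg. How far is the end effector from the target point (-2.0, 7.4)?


End effector via forward kinematics:
x = L1*cos(t1) + L2*cos(t1+t2) = -9.955
y = L1*sin(t1) + L2*sin(t1+t2) = -2.7666
Distance to target:
d = sqrt((-2.0 - -9.955)^2 + (7.4 - -2.7666)^2)
= sqrt(63.2815 + 103.36)
= 12.909 m


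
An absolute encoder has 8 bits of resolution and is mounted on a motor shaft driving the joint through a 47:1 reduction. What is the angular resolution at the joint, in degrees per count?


counts = 2^8 = 256
effective counts at joint = 256 * 47 = 12032
resolution = 360 / 12032
= 0.0299 deg/count


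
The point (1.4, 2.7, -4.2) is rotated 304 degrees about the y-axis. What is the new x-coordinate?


Rotation about y-axis: x' = x*cos(theta) + z*sin(theta)
= 1.4 * 0.5592 + -4.2 * -0.829
= 4.2648


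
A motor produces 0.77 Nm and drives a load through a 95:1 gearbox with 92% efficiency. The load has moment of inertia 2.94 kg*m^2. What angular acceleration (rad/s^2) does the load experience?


tau_out = tau_motor * N * eta
= 0.77 * 95 * 0.92 = 67.298 Nm
alpha = tau_out / I = 67.298 / 2.94
= 22.8905 rad/s^2


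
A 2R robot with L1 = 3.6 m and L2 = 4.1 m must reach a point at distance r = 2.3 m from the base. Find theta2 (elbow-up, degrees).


cos(theta2) = (r^2 - L1^2 - L2^2) / (2*L1*L2)
cos(theta2) = (5.29 - 12.96 - 16.81) / 29.52
cos(theta2) = -0.829268
theta2 = 146.0236 degrees


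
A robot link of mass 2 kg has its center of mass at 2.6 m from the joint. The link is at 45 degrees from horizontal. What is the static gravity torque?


tau = m*g*L*cos(angle)
= 2 * 9.81 * 2.6 * cos(45 deg)
= 2 * 9.81 * 2.6 * 0.7071
= 36.0709 Nm


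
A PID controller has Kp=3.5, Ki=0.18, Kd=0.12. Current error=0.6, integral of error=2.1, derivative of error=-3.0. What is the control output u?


u = Kp*e + Ki*int(e) + Kd*de/dt
= 3.5*0.6 + 0.18*2.1 + 0.12*(-3.0)
= 2.1 + 0.378 + -0.36
= 2.118


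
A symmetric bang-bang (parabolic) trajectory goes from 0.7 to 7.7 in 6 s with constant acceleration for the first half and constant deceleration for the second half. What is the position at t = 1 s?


Symmetric rest-to-rest: each phase covers (pf-p0)/2 in time T/2. 0.5*a*(T/2)^2 = (pf-p0)/2 => a = 4*(pf-p0)/T^2
a = 4*(7.7-0.7)/6^2 = 0.7778
t = 1 is in the acceleration phase (t <= T/2).
p = p0 + 0.5*a*t^2 = 0.7 + 0.5*0.7778*1^2
= 1.0889


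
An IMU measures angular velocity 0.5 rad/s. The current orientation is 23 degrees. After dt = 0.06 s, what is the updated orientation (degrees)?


delta_theta = w * dt = 0.5 * 0.06 = 0.03 rad
= 1.7189 deg
theta_new = 23 + 1.7189 = 24.7189 deg


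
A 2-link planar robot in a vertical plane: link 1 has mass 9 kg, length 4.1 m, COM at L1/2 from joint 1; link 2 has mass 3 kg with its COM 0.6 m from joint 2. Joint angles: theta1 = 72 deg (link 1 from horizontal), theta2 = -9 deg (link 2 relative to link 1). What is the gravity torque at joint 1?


Horizontal distance from joint 1 to link-1 COM:
  x_c1 = (L1/2)*cos(t1) = 2.05 * 0.309 = 0.6335 m
Horizontal distance from joint 1 to link-2 COM:
  x_c2 = L1*cos(t1) + Lc2*cos(t1+t2)
       = 4.1*0.309 + 0.6*0.454 = 1.5394 m
tau1 = m1*g*x_c1 + m2*g*x_c2
     = 9*9.81*0.6335 + 3*9.81*1.5394
     = 55.9304 + 45.3035
     = 101.2339 Nm


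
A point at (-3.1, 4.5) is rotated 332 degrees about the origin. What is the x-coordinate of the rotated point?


x' = x*cos(theta) - y*sin(theta)
cos(332 deg) = 0.8829, sin(332 deg) = -0.4695
x' = -3.1 * 0.8829 - 4.5 * -0.4695
= -2.7371 - -2.1126
= -0.6245


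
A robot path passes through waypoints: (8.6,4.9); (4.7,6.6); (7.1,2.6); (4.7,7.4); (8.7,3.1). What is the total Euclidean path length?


Segment lengths:
  seg1 = sqrt((-3.9)^2 + (1.7)^2) = 4.2544
  seg2 = sqrt((2.4)^2 + (-4.0)^2) = 4.6648
  seg3 = sqrt((-2.4)^2 + (4.8)^2) = 5.3666
  seg4 = sqrt((4.0)^2 + (-4.3)^2) = 5.8728
Total = 20.1586


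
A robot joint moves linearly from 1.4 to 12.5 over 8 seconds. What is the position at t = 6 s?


s = t/T = 6/8 = 0.75
p(t) = p0 + (pf-p0)*s
= 1.4 + (12.5 - 1.4) * 0.75
= 9.725


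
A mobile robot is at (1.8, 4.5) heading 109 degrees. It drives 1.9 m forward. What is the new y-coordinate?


y_new = y0 + d*sin(theta)
= 4.5 + 1.9*sin(109)
= 4.5 + 1.7965
= 6.2965


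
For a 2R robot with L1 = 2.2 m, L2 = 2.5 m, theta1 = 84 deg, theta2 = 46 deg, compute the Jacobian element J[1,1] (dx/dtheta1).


J[1,1] = -L1*sin(t1) - L2*sin(t1+t2)
= -2.2*sin(84) - 2.5*sin(130)
= -4.1031


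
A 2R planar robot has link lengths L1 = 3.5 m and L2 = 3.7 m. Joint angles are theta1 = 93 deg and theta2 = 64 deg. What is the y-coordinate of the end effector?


Convert angles to radians: theta1 = 1.6232, theta2 = 1.117
y = L1*sin(theta1) + L2*sin(theta1+theta2)
y = 3.4952 + 1.4457
y = 4.9409


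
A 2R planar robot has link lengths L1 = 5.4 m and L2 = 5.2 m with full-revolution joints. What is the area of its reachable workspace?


r_max = L1 + L2 = 10.6 m
r_min = |L1 - L2| = 0.2 m
Area = pi*(r_max^2 - r_min^2)
= pi*(112.36 - 0.04)
= pi * 112.32
= 352.8637 m^2


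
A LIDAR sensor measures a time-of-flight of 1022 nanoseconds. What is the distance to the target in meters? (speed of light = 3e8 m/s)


tof = 1022 ns = 1.022e-06 s
dist = c * tof / 2
= 3e8 * 1.022e-06 / 2
= 153.3 m


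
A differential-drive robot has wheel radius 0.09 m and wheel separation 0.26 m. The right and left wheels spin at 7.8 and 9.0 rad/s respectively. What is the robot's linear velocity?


vR = r*wR = 0.09*7.8 = 0.702 m/s
vL = r*wL = 0.09*9.0 = 0.81 m/s
v = (vR+vL)/2 = 0.756 m/s
omega = (vR-vL)/L = -0.4154 rad/s
linear velocity = 0.756 m/s


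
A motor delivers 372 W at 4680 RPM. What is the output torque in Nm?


omega = 4680 * 2*pi/60 = 490.0885 rad/s
tau = P / omega = 372 / 490.0885
= 0.759 Nm


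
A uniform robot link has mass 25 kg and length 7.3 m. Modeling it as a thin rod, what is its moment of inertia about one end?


I = (1/3) * m * L^2
= (1/3) * 25 * 7.3^2
= 0.333333 * 25 * 53.29
= 444.0833 kg*m^2


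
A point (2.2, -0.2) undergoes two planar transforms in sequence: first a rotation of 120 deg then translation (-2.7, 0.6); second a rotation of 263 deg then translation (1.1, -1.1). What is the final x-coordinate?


After transform 1:
x1 = cos(120)*2.2 - sin(120)*-0.2 + -2.7 = -3.6268
y1 = sin(120)*2.2 + cos(120)*-0.2 + 0.6 = 2.6053
After transform 2:
x2 = cos(263)*-3.6268 - sin(263)*2.6053 + 1.1
= 4.1278


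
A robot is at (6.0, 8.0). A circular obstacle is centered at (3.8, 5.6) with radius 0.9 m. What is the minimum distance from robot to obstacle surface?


center_dist = sqrt((6.0-3.8)^2 + (8.0-5.6)^2)
= sqrt(4.84 + 5.76)
= 3.2558
min_dist = center_dist - radius = 3.2558 - 0.9 = 2.3558 m


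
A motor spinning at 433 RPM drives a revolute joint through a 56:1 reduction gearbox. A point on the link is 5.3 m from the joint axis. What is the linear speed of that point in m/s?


omega_motor = 433 * 2*pi/60 = 45.3437 rad/s
omega_joint = omega_motor / 56 = 0.8097 rad/s
v = omega_joint * r = 0.8097 * 5.3
= 4.2915 m/s


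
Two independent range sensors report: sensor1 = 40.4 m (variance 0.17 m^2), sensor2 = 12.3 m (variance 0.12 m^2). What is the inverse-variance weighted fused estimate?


w1 = (1/var1) / (1/var1 + 1/var2)
   = 5.8824 / (5.8824 + 8.3333) = 0.4138
w2 = 1 - w1 = 0.5862
fused = w1*s1 + w2*s2 = 16.7172 + 7.2103
= 23.9276 m


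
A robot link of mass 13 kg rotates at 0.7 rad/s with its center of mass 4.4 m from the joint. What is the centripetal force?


F = m * omega^2 * r
= 13 * 0.7^2 * 4.4
= 13 * 0.49 * 4.4
= 28.028 N


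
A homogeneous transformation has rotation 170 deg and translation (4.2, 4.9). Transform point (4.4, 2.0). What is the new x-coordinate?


x' = cos(theta)*px - sin(theta)*py + tx
= -0.9848*4.4 - 0.1736*2.0 + 4.2
= -0.4805


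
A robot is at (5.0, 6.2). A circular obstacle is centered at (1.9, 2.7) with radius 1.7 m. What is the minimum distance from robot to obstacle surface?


center_dist = sqrt((5.0-1.9)^2 + (6.2-2.7)^2)
= sqrt(9.61 + 12.25)
= 4.6755
min_dist = center_dist - radius = 4.6755 - 1.7 = 2.9755 m


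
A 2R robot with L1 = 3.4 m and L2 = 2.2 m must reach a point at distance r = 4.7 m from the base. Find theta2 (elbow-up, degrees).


cos(theta2) = (r^2 - L1^2 - L2^2) / (2*L1*L2)
cos(theta2) = (22.09 - 11.56 - 4.84) / 14.96
cos(theta2) = 0.380348
theta2 = 67.6448 degrees


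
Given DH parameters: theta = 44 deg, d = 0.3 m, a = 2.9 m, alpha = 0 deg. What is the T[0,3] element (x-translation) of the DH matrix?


T[0,3] = a * cos(theta)
= 2.9 * cos(44 deg)
= 2.9 * 0.7193
= 2.0861


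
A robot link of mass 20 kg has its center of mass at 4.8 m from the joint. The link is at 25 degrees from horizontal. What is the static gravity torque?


tau = m*g*L*cos(angle)
= 20 * 9.81 * 4.8 * cos(25 deg)
= 20 * 9.81 * 4.8 * 0.9063
= 853.5244 Nm


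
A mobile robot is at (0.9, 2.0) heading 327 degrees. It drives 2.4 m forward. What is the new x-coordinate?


x_new = x0 + d*cos(theta)
= 0.9 + 2.4*cos(327)
= 0.9 + 2.0128
= 2.9128


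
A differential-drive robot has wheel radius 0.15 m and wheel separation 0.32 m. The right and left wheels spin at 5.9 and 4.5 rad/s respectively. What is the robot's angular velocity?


vR = r*wR = 0.15*5.9 = 0.885 m/s
vL = r*wL = 0.15*4.5 = 0.675 m/s
v = (vR+vL)/2 = 0.78 m/s
omega = (vR-vL)/L = 0.6563 rad/s
angular velocity = 0.6563 rad/s


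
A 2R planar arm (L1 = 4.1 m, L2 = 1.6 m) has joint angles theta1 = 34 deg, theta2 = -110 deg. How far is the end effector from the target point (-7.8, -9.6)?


End effector via forward kinematics:
x = L1*cos(t1) + L2*cos(t1+t2) = 3.7861
y = L1*sin(t1) + L2*sin(t1+t2) = 0.7402
Distance to target:
d = sqrt((-7.8 - 3.7861)^2 + (-9.6 - 0.7402)^2)
= sqrt(134.2384 + 106.9201)
= 15.5293 m


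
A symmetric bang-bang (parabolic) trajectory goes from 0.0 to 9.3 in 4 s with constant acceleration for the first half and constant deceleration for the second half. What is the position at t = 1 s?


Symmetric rest-to-rest: each phase covers (pf-p0)/2 in time T/2. 0.5*a*(T/2)^2 = (pf-p0)/2 => a = 4*(pf-p0)/T^2
a = 4*(9.3-0.0)/4^2 = 2.325
t = 1 is in the acceleration phase (t <= T/2).
p = p0 + 0.5*a*t^2 = 0.0 + 0.5*2.325*1^2
= 1.1625


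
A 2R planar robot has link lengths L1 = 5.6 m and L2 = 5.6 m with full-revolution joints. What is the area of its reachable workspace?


r_max = L1 + L2 = 11.2 m
r_min = |L1 - L2| = 0.0 m
Area = pi*(r_max^2 - r_min^2)
= pi*(125.44 - 0.0)
= pi * 125.44
= 394.0814 m^2


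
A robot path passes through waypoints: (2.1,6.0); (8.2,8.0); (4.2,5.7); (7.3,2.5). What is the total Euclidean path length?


Segment lengths:
  seg1 = sqrt((6.1)^2 + (2.0)^2) = 6.4195
  seg2 = sqrt((-4.0)^2 + (-2.3)^2) = 4.6141
  seg3 = sqrt((3.1)^2 + (-3.2)^2) = 4.4553
Total = 15.4889


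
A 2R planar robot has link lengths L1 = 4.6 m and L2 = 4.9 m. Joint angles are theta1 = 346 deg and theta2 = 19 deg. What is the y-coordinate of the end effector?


Convert angles to radians: theta1 = 6.0388, theta2 = 0.3316
y = L1*sin(theta1) + L2*sin(theta1+theta2)
y = -1.1128 + 0.4271
y = -0.6858


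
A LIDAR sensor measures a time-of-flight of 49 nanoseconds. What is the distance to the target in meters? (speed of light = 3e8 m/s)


tof = 49 ns = 4.9e-08 s
dist = c * tof / 2
= 3e8 * 4.9e-08 / 2
= 7.35 m


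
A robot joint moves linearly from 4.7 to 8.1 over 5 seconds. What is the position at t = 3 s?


s = t/T = 3/5 = 0.6
p(t) = p0 + (pf-p0)*s
= 4.7 + (8.1 - 4.7) * 0.6
= 6.74


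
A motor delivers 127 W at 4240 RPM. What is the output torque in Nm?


omega = 4240 * 2*pi/60 = 444.0118 rad/s
tau = P / omega = 127 / 444.0118
= 0.286 Nm


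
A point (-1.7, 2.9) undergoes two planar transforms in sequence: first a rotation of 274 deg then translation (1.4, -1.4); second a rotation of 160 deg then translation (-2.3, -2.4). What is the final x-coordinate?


After transform 1:
x1 = cos(274)*-1.7 - sin(274)*2.9 + 1.4 = 4.1743
y1 = sin(274)*-1.7 + cos(274)*2.9 + -1.4 = 0.4982
After transform 2:
x2 = cos(160)*4.1743 - sin(160)*0.4982 + -2.3
= -6.393


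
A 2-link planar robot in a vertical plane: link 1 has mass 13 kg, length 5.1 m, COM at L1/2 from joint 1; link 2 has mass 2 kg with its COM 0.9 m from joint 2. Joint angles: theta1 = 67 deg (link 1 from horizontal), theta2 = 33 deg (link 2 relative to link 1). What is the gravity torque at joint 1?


Horizontal distance from joint 1 to link-1 COM:
  x_c1 = (L1/2)*cos(t1) = 2.55 * 0.3907 = 0.9964 m
Horizontal distance from joint 1 to link-2 COM:
  x_c2 = L1*cos(t1) + Lc2*cos(t1+t2)
       = 5.1*0.3907 + 0.9*-0.1736 = 1.8364 m
tau1 = m1*g*x_c1 + m2*g*x_c2
     = 13*9.81*0.9964 + 2*9.81*1.8364
     = 127.0663 + 36.0311
     = 163.0974 Nm


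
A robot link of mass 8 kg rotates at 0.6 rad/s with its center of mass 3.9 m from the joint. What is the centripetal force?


F = m * omega^2 * r
= 8 * 0.6^2 * 3.9
= 8 * 0.36 * 3.9
= 11.232 N
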